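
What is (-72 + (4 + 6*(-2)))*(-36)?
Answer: 2880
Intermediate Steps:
(-72 + (4 + 6*(-2)))*(-36) = (-72 + (4 - 12))*(-36) = (-72 - 8)*(-36) = -80*(-36) = 2880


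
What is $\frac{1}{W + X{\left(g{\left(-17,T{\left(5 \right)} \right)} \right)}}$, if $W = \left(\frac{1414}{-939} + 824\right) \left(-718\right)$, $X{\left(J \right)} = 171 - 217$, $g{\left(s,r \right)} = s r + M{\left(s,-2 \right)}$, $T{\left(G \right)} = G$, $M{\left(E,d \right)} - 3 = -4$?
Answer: $- \frac{939}{554570390} \approx -1.6932 \cdot 10^{-6}$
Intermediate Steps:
$M{\left(E,d \right)} = -1$ ($M{\left(E,d \right)} = 3 - 4 = -1$)
$g{\left(s,r \right)} = -1 + r s$ ($g{\left(s,r \right)} = s r - 1 = r s - 1 = -1 + r s$)
$X{\left(J \right)} = -46$ ($X{\left(J \right)} = 171 - 217 = -46$)
$W = - \frac{554527196}{939}$ ($W = \left(1414 \left(- \frac{1}{939}\right) + 824\right) \left(-718\right) = \left(- \frac{1414}{939} + 824\right) \left(-718\right) = \frac{772322}{939} \left(-718\right) = - \frac{554527196}{939} \approx -5.9055 \cdot 10^{5}$)
$\frac{1}{W + X{\left(g{\left(-17,T{\left(5 \right)} \right)} \right)}} = \frac{1}{- \frac{554527196}{939} - 46} = \frac{1}{- \frac{554570390}{939}} = - \frac{939}{554570390}$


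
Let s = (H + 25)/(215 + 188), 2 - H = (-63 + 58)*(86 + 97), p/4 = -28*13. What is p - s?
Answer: -587710/403 ≈ -1458.3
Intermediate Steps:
p = -1456 (p = 4*(-28*13) = 4*(-364) = -1456)
H = 917 (H = 2 - (-63 + 58)*(86 + 97) = 2 - (-5)*183 = 2 - 1*(-915) = 2 + 915 = 917)
s = 942/403 (s = (917 + 25)/(215 + 188) = 942/403 ≈ 2.3375)
p - s = -1456 - 1*942/403 = -1456 - 942/403 = -587710/403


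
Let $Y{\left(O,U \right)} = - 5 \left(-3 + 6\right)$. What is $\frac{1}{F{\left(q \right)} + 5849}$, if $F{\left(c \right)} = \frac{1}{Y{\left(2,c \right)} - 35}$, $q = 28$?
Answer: $\frac{50}{292449} \approx 0.00017097$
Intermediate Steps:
$Y{\left(O,U \right)} = -15$ ($Y{\left(O,U \right)} = \left(-5\right) 3 = -15$)
$F{\left(c \right)} = - \frac{1}{50}$ ($F{\left(c \right)} = \frac{1}{-15 - 35} = \frac{1}{-50} = - \frac{1}{50}$)
$\frac{1}{F{\left(q \right)} + 5849} = \frac{1}{- \frac{1}{50} + 5849} = \frac{1}{\frac{292449}{50}} = \frac{50}{292449}$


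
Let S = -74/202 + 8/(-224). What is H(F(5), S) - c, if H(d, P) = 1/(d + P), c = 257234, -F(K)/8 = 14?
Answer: -81767746110/317873 ≈ -2.5723e+5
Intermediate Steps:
F(K) = -112 (F(K) = -8*14 = -112)
S = -1137/2828 (S = -74*1/202 + 8*(-1/224) = -37/101 - 1/28 = -1137/2828 ≈ -0.40205)
H(d, P) = 1/(P + d)
H(F(5), S) - c = 1/(-1137/2828 - 112) - 1*257234 = 1/(-317873/2828) - 257234 = -2828/317873 - 257234 = -81767746110/317873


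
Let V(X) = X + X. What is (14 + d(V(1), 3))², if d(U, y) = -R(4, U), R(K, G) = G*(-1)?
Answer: 256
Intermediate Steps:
R(K, G) = -G
V(X) = 2*X
d(U, y) = U (d(U, y) = -(-1)*U = U)
(14 + d(V(1), 3))² = (14 + 2*1)² = (14 + 2)² = 16² = 256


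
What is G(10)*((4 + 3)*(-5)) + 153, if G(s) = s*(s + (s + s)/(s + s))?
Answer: -3697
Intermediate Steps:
G(s) = s*(1 + s) (G(s) = s*(s + (2*s)/((2*s))) = s*(s + (2*s)*(1/(2*s))) = s*(s + 1) = s*(1 + s))
G(10)*((4 + 3)*(-5)) + 153 = (10*(1 + 10))*((4 + 3)*(-5)) + 153 = (10*11)*(7*(-5)) + 153 = 110*(-35) + 153 = -3850 + 153 = -3697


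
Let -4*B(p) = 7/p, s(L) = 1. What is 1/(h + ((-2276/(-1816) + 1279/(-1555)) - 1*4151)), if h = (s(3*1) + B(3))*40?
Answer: -2117910/8755233523 ≈ -0.00024190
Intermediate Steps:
B(p) = -7/(4*p)
h = 50/3 (h = (1 - 7/4/3)*40 = (1 - 7/4*⅓)*40 = (1 - 7/12)*40 = (5/12)*40 = 50/3 ≈ 16.667)
1/(h + ((-2276/(-1816) + 1279/(-1555)) - 1*4151)) = 1/(50/3 + ((-2276/(-1816) + 1279/(-1555)) - 1*4151)) = 1/(50/3 + ((-2276*(-1/1816) + 1279*(-1/1555)) - 4151)) = 1/(50/3 + ((569/454 - 1279/1555) - 4151)) = 1/(50/3 + (304129/705970 - 4151)) = 1/(50/3 - 2930177341/705970) = 1/(-8755233523/2117910) = -2117910/8755233523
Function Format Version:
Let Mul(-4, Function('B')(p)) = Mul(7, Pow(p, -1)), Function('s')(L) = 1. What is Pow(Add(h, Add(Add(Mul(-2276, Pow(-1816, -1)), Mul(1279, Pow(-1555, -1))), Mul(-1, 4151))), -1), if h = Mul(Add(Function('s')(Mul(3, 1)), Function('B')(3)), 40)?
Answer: Rational(-2117910, 8755233523) ≈ -0.00024190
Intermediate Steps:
Function('B')(p) = Mul(Rational(-7, 4), Pow(p, -1)) (Function('B')(p) = Mul(Rational(-1, 4), Mul(7, Pow(p, -1))) = Mul(Rational(-7, 4), Pow(p, -1)))
h = Rational(50, 3) (h = Mul(Add(1, Mul(Rational(-7, 4), Pow(3, -1))), 40) = Mul(Add(1, Mul(Rational(-7, 4), Rational(1, 3))), 40) = Mul(Add(1, Rational(-7, 12)), 40) = Mul(Rational(5, 12), 40) = Rational(50, 3) ≈ 16.667)
Pow(Add(h, Add(Add(Mul(-2276, Pow(-1816, -1)), Mul(1279, Pow(-1555, -1))), Mul(-1, 4151))), -1) = Pow(Add(Rational(50, 3), Add(Add(Mul(-2276, Pow(-1816, -1)), Mul(1279, Pow(-1555, -1))), Mul(-1, 4151))), -1) = Pow(Add(Rational(50, 3), Add(Add(Mul(-2276, Rational(-1, 1816)), Mul(1279, Rational(-1, 1555))), -4151)), -1) = Pow(Add(Rational(50, 3), Add(Add(Rational(569, 454), Rational(-1279, 1555)), -4151)), -1) = Pow(Add(Rational(50, 3), Add(Rational(304129, 705970), -4151)), -1) = Pow(Add(Rational(50, 3), Rational(-2930177341, 705970)), -1) = Pow(Rational(-8755233523, 2117910), -1) = Rational(-2117910, 8755233523)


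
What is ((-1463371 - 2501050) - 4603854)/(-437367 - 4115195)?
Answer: 8568275/4552562 ≈ 1.8821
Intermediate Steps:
((-1463371 - 2501050) - 4603854)/(-437367 - 4115195) = (-3964421 - 4603854)/(-4552562) = -8568275*(-1/4552562) = 8568275/4552562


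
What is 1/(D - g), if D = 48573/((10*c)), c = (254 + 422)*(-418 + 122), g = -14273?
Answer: 2000960/28559653507 ≈ 7.0062e-5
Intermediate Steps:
c = -200096 (c = 676*(-296) = -200096)
D = -48573/2000960 (D = 48573/((10*(-200096))) = 48573/(-2000960) = 48573*(-1/2000960) = -48573/2000960 ≈ -0.024275)
1/(D - g) = 1/(-48573/2000960 - 1*(-14273)) = 1/(-48573/2000960 + 14273) = 1/(28559653507/2000960) = 2000960/28559653507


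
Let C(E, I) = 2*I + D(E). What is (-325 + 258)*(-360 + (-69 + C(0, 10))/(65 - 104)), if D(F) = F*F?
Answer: 937397/39 ≈ 24036.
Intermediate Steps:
D(F) = F²
C(E, I) = E² + 2*I (C(E, I) = 2*I + E² = E² + 2*I)
(-325 + 258)*(-360 + (-69 + C(0, 10))/(65 - 104)) = (-325 + 258)*(-360 + (-69 + (0² + 2*10))/(65 - 104)) = -67*(-360 + (-69 + (0 + 20))/(-39)) = -67*(-360 + (-69 + 20)*(-1/39)) = -67*(-360 - 49*(-1/39)) = -67*(-360 + 49/39) = -67*(-13991/39) = 937397/39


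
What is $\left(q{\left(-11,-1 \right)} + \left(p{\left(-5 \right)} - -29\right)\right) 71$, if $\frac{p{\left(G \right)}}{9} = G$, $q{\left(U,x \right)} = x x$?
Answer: $-1065$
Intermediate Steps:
$q{\left(U,x \right)} = x^{2}$
$p{\left(G \right)} = 9 G$
$\left(q{\left(-11,-1 \right)} + \left(p{\left(-5 \right)} - -29\right)\right) 71 = \left(\left(-1\right)^{2} + \left(9 \left(-5\right) - -29\right)\right) 71 = \left(1 + \left(-45 + 29\right)\right) 71 = \left(1 - 16\right) 71 = \left(-15\right) 71 = -1065$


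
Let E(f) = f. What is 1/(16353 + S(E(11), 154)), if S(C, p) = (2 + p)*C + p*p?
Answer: 1/41785 ≈ 2.3932e-5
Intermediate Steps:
S(C, p) = p² + C*(2 + p) (S(C, p) = C*(2 + p) + p² = p² + C*(2 + p))
1/(16353 + S(E(11), 154)) = 1/(16353 + (154² + 2*11 + 11*154)) = 1/(16353 + (23716 + 22 + 1694)) = 1/(16353 + 25432) = 1/41785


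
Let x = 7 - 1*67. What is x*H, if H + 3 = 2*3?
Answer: -180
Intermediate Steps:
H = 3 (H = -3 + 2*3 = -3 + 6 = 3)
x = -60 (x = 7 - 67 = -60)
x*H = -60*3 = -180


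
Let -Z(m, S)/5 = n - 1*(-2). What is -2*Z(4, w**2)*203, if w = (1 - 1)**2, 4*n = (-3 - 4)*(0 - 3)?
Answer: 29435/2 ≈ 14718.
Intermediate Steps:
n = 21/4 (n = ((-3 - 4)*(0 - 3))/4 = (-7*(-3))/4 = (1/4)*21 = 21/4 ≈ 5.2500)
w = 0 (w = 0**2 = 0)
Z(m, S) = -145/4 (Z(m, S) = -5*(21/4 - 1*(-2)) = -5*(21/4 + 2) = -5*29/4 = -145/4)
-2*Z(4, w**2)*203 = -2*(-145/4)*203 = (145/2)*203 = 29435/2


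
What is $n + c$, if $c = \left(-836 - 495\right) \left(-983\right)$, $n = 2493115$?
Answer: $3801488$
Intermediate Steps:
$c = 1308373$ ($c = \left(-1331\right) \left(-983\right) = 1308373$)
$n + c = 2493115 + 1308373 = 3801488$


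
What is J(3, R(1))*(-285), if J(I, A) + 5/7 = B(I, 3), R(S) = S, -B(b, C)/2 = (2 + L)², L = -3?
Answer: 5415/7 ≈ 773.57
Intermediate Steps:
B(b, C) = -2 (B(b, C) = -2*(2 - 3)² = -2*(-1)² = -2*1 = -2)
J(I, A) = -19/7 (J(I, A) = -5/7 - 2 = -19/7)
J(3, R(1))*(-285) = -19/7*(-285) = 5415/7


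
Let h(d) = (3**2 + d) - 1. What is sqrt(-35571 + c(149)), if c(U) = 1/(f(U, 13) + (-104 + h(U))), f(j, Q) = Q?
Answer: I*sqrt(154947210)/66 ≈ 188.6*I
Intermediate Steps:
h(d) = 8 + d (h(d) = (9 + d) - 1 = 8 + d)
c(U) = 1/(-83 + U) (c(U) = 1/(13 + (-104 + (8 + U))) = 1/(13 + (-96 + U)) = 1/(-83 + U))
sqrt(-35571 + c(149)) = sqrt(-35571 + 1/(-83 + 149)) = sqrt(-35571 + 1/66) = sqrt(-2347685/66) = I*sqrt(154947210)/66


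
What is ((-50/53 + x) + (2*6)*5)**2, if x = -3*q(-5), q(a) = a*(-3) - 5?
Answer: 2371600/2809 ≈ 844.29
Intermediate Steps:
q(a) = -5 - 3*a (q(a) = -3*a - 5 = -5 - 3*a)
x = -30 (x = -3*(-5 - 3*(-5)) = -3*(-5 + 15) = -3*10 = -30)
((-50/53 + x) + (2*6)*5)**2 = ((-50/53 - 30) + (2*6)*5)**2 = ((-50*1/53 - 30) + 12*5)**2 = ((-50/53 - 30) + 60)**2 = (-1640/53 + 60)**2 = (1540/53)**2 = 2371600/2809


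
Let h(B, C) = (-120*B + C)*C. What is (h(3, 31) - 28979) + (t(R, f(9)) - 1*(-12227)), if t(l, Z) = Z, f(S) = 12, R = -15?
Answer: -26939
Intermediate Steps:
h(B, C) = C*(C - 120*B) (h(B, C) = (C - 120*B)*C = C*(C - 120*B))
(h(3, 31) - 28979) + (t(R, f(9)) - 1*(-12227)) = (31*(31 - 120*3) - 28979) + (12 - 1*(-12227)) = (31*(31 - 360) - 28979) + (12 + 12227) = (31*(-329) - 28979) + 12239 = (-10199 - 28979) + 12239 = -39178 + 12239 = -26939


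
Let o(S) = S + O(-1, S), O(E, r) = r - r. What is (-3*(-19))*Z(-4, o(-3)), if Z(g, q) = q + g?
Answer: -399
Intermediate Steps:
O(E, r) = 0
o(S) = S (o(S) = S + 0 = S)
Z(g, q) = g + q
(-3*(-19))*Z(-4, o(-3)) = (-3*(-19))*(-4 - 3) = 57*(-7) = -399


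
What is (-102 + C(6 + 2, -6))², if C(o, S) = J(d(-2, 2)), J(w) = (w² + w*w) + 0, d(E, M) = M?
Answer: 8836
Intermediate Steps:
J(w) = 2*w² (J(w) = (w² + w²) + 0 = 2*w² + 0 = 2*w²)
C(o, S) = 8 (C(o, S) = 2*2² = 2*4 = 8)
(-102 + C(6 + 2, -6))² = (-102 + 8)² = (-94)² = 8836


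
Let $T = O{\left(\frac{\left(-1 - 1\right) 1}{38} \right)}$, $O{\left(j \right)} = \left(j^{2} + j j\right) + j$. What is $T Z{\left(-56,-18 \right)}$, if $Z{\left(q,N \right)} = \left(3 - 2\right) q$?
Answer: $\frac{952}{361} \approx 2.6371$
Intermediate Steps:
$Z{\left(q,N \right)} = q$ ($Z{\left(q,N \right)} = 1 q = q$)
$O{\left(j \right)} = j + 2 j^{2}$ ($O{\left(j \right)} = \left(j^{2} + j^{2}\right) + j = 2 j^{2} + j = j + 2 j^{2}$)
$T = - \frac{17}{361}$ ($T = \frac{\left(-1 - 1\right) 1}{38} \left(1 + 2 \frac{\left(-1 - 1\right) 1}{38}\right) = \left(-2\right) 1 \cdot \frac{1}{38} \left(1 + 2 \left(-2\right) 1 \cdot \frac{1}{38}\right) = \left(-2\right) \frac{1}{38} \left(1 + 2 \left(\left(-2\right) \frac{1}{38}\right)\right) = - \frac{1 + 2 \left(- \frac{1}{19}\right)}{19} = - \frac{1 - \frac{2}{19}}{19} = \left(- \frac{1}{19}\right) \frac{17}{19} = - \frac{17}{361} \approx -0.047091$)
$T Z{\left(-56,-18 \right)} = \left(- \frac{17}{361}\right) \left(-56\right) = \frac{952}{361}$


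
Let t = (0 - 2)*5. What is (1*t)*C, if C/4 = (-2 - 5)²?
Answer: -1960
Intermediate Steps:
C = 196 (C = 4*(-2 - 5)² = 4*(-7)² = 4*49 = 196)
t = -10 (t = -2*5 = -10)
(1*t)*C = (1*(-10))*196 = -10*196 = -1960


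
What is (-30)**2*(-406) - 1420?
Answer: -366820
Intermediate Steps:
(-30)**2*(-406) - 1420 = 900*(-406) - 1420 = -365400 - 1420 = -366820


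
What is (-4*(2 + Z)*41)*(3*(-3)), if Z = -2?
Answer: 0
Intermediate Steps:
(-4*(2 + Z)*41)*(3*(-3)) = (-4*(2 - 2)*41)*(3*(-3)) = (-4*0*41)*(-9) = (0*41)*(-9) = 0*(-9) = 0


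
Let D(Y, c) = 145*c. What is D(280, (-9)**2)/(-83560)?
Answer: -2349/16712 ≈ -0.14056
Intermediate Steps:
D(280, (-9)**2)/(-83560) = (145*(-9)**2)/(-83560) = (145*81)*(-1/83560) = 11745*(-1/83560) = -2349/16712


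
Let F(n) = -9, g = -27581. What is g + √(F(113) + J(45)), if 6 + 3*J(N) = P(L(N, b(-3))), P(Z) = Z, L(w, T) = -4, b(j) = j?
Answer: -27581 + I*√111/3 ≈ -27581.0 + 3.5119*I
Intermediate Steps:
J(N) = -10/3 (J(N) = -2 + (⅓)*(-4) = -2 - 4/3 = -10/3)
g + √(F(113) + J(45)) = -27581 + √(-9 - 10/3) = -27581 + √(-37/3) = -27581 + I*√111/3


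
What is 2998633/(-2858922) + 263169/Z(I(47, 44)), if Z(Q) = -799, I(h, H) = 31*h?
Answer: -68615959235/207661698 ≈ -330.42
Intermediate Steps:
2998633/(-2858922) + 263169/Z(I(47, 44)) = 2998633/(-2858922) + 263169/(-799) = 2998633*(-1/2858922) + 263169*(-1/799) = -272603/259902 - 263169/799 = -68615959235/207661698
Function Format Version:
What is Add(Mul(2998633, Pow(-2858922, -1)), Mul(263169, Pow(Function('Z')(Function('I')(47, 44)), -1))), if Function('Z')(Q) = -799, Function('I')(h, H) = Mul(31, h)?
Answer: Rational(-68615959235, 207661698) ≈ -330.42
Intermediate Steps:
Add(Mul(2998633, Pow(-2858922, -1)), Mul(263169, Pow(Function('Z')(Function('I')(47, 44)), -1))) = Add(Mul(2998633, Pow(-2858922, -1)), Mul(263169, Pow(-799, -1))) = Add(Mul(2998633, Rational(-1, 2858922)), Mul(263169, Rational(-1, 799))) = Add(Rational(-272603, 259902), Rational(-263169, 799)) = Rational(-68615959235, 207661698)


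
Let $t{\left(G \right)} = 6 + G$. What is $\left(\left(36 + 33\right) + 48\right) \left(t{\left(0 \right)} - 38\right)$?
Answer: $-3744$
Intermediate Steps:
$\left(\left(36 + 33\right) + 48\right) \left(t{\left(0 \right)} - 38\right) = \left(\left(36 + 33\right) + 48\right) \left(\left(6 + 0\right) - 38\right) = \left(69 + 48\right) \left(6 - 38\right) = 117 \left(-32\right) = -3744$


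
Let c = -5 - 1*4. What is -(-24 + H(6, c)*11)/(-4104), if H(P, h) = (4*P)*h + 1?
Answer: -2389/4104 ≈ -0.58212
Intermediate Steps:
c = -9 (c = -5 - 4 = -9)
H(P, h) = 1 + 4*P*h (H(P, h) = 4*P*h + 1 = 1 + 4*P*h)
-(-24 + H(6, c)*11)/(-4104) = -(-24 + (1 + 4*6*(-9))*11)/(-4104) = -(-24 + (1 - 216)*11)*(-1/4104) = -(-24 - 215*11)*(-1/4104) = -(-24 - 2365)*(-1/4104) = -1*(-2389)*(-1/4104) = 2389*(-1/4104) = -2389/4104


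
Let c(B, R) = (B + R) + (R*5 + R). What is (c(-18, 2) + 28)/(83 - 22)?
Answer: 24/61 ≈ 0.39344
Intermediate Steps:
c(B, R) = B + 7*R (c(B, R) = (B + R) + (5*R + R) = (B + R) + 6*R = B + 7*R)
(c(-18, 2) + 28)/(83 - 22) = ((-18 + 7*2) + 28)/(83 - 22) = ((-18 + 14) + 28)/61 = (-4 + 28)*(1/61) = 24*(1/61) = 24/61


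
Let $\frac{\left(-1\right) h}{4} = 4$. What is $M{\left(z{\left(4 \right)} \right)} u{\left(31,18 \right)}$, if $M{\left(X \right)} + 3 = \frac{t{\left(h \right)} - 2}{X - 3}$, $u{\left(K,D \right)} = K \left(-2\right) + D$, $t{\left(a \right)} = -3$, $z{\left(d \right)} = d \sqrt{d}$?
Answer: $176$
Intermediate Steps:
$h = -16$ ($h = \left(-4\right) 4 = -16$)
$z{\left(d \right)} = d^{\frac{3}{2}}$
$u{\left(K,D \right)} = D - 2 K$ ($u{\left(K,D \right)} = - 2 K + D = D - 2 K$)
$M{\left(X \right)} = -3 - \frac{5}{-3 + X}$ ($M{\left(X \right)} = -3 + \frac{-3 - 2}{X - 3} = -3 - \frac{5}{-3 + X}$)
$M{\left(z{\left(4 \right)} \right)} u{\left(31,18 \right)} = \frac{4 - 3 \cdot 4^{\frac{3}{2}}}{-3 + 4^{\frac{3}{2}}} \left(18 - 62\right) = \frac{4 - 24}{-3 + 8} \left(18 - 62\right) = \frac{4 - 24}{5} \left(-44\right) = \frac{1}{5} \left(-20\right) \left(-44\right) = \left(-4\right) \left(-44\right) = 176$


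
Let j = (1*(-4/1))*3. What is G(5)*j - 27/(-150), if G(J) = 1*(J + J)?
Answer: -5991/50 ≈ -119.82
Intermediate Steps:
G(J) = 2*J (G(J) = 1*(2*J) = 2*J)
j = -12 (j = (1*(-4*1))*3 = (1*(-4))*3 = -4*3 = -12)
G(5)*j - 27/(-150) = (2*5)*(-12) - 27/(-150) = 10*(-12) - 27*(-1/150) = -120 + 9/50 = -5991/50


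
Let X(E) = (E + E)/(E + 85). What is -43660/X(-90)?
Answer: -10915/9 ≈ -1212.8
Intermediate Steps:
X(E) = 2*E/(85 + E) (X(E) = (2*E)/(85 + E) = 2*E/(85 + E))
-43660/X(-90) = -43660/(2*(-90)/(85 - 90)) = -43660/(2*(-90)/(-5)) = -43660/(2*(-90)*(-⅕)) = -43660/36 = -43660*1/36 = -10915/9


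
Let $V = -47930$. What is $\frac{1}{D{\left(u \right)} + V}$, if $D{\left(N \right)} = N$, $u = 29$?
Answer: $- \frac{1}{47901} \approx -2.0876 \cdot 10^{-5}$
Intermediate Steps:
$\frac{1}{D{\left(u \right)} + V} = \frac{1}{29 - 47930} = \frac{1}{-47901} = - \frac{1}{47901}$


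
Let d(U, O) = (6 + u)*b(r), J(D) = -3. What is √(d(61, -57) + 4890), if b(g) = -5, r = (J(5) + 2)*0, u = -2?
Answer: √4870 ≈ 69.785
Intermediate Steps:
r = 0 (r = (-3 + 2)*0 = -1*0 = 0)
d(U, O) = -20 (d(U, O) = (6 - 2)*(-5) = 4*(-5) = -20)
√(d(61, -57) + 4890) = √(-20 + 4890) = √4870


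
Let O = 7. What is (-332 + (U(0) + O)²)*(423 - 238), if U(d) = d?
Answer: -52355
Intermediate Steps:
(-332 + (U(0) + O)²)*(423 - 238) = (-332 + (0 + 7)²)*(423 - 238) = (-332 + 7²)*185 = (-332 + 49)*185 = -283*185 = -52355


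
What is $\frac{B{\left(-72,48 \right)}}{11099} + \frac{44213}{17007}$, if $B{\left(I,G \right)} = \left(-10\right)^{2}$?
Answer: $\frac{492420787}{188760693} \approx 2.6087$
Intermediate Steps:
$B{\left(I,G \right)} = 100$
$\frac{B{\left(-72,48 \right)}}{11099} + \frac{44213}{17007} = \frac{100}{11099} + \frac{44213}{17007} = \frac{492420787}{188760693}$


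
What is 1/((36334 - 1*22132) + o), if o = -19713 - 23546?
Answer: -1/29057 ≈ -3.4415e-5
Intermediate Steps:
o = -43259
1/((36334 - 1*22132) + o) = 1/((36334 - 1*22132) - 43259) = 1/((36334 - 22132) - 43259) = 1/(14202 - 43259) = 1/(-29057) = -1/29057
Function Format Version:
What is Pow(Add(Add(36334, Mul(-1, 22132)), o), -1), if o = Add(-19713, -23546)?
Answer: Rational(-1, 29057) ≈ -3.4415e-5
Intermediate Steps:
o = -43259
Pow(Add(Add(36334, Mul(-1, 22132)), o), -1) = Pow(Add(Add(36334, Mul(-1, 22132)), -43259), -1) = Pow(Add(Add(36334, -22132), -43259), -1) = Pow(Add(14202, -43259), -1) = Pow(-29057, -1) = Rational(-1, 29057)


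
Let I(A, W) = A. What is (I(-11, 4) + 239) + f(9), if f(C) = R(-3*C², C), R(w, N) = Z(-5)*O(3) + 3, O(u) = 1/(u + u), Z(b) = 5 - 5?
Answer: 231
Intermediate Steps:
Z(b) = 0
O(u) = 1/(2*u)
R(w, N) = 3 (R(w, N) = 0*((½)/3) + 3 = 0*((½)*(⅓)) + 3 = 0*(⅙) + 3 = 0 + 3 = 3)
f(C) = 3
(I(-11, 4) + 239) + f(9) = (-11 + 239) + 3 = 228 + 3 = 231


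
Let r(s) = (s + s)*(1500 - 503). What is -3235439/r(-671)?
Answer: 3235439/1337974 ≈ 2.4182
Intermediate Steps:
r(s) = 1994*s (r(s) = (2*s)*997 = 1994*s)
-3235439/r(-671) = -3235439/(1994*(-671)) = -3235439/(-1337974) = -3235439*(-1/1337974) = 3235439/1337974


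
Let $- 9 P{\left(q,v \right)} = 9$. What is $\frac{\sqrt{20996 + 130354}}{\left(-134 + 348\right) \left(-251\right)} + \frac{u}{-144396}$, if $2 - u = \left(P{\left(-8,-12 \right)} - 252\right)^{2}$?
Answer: $\frac{64007}{144396} - \frac{5 \sqrt{6054}}{53714} \approx 0.43603$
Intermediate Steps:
$P{\left(q,v \right)} = -1$ ($P{\left(q,v \right)} = \left(- \frac{1}{9}\right) 9 = -1$)
$u = -64007$ ($u = 2 - \left(-1 - 252\right)^{2} = 2 - \left(-253\right)^{2} = 2 - 64009 = -64007$)
$\frac{\sqrt{20996 + 130354}}{\left(-134 + 348\right) \left(-251\right)} + \frac{u}{-144396} = \frac{\sqrt{20996 + 130354}}{\left(-134 + 348\right) \left(-251\right)} - \frac{64007}{-144396} = \frac{\sqrt{151350}}{214 \left(-251\right)} - - \frac{64007}{144396} = \frac{5 \sqrt{6054}}{-53714} + \frac{64007}{144396} = 5 \sqrt{6054} \left(- \frac{1}{53714}\right) + \frac{64007}{144396} = - \frac{5 \sqrt{6054}}{53714} + \frac{64007}{144396} = \frac{64007}{144396} - \frac{5 \sqrt{6054}}{53714}$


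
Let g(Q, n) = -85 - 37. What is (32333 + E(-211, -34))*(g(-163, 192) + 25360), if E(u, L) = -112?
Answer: 813193598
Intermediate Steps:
g(Q, n) = -122
(32333 + E(-211, -34))*(g(-163, 192) + 25360) = (32333 - 112)*(-122 + 25360) = 32221*25238 = 813193598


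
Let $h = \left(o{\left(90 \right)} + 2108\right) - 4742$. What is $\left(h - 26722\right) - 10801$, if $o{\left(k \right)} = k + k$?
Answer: $-39977$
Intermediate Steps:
$o{\left(k \right)} = 2 k$
$h = -2454$ ($h = \left(2 \cdot 90 + 2108\right) - 4742 = \left(180 + 2108\right) - 4742 = 2288 - 4742 = -2454$)
$\left(h - 26722\right) - 10801 = \left(-2454 - 26722\right) - 10801 = -29176 - 10801 = -39977$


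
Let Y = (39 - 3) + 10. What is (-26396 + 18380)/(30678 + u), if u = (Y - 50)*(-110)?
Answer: -4008/15559 ≈ -0.25760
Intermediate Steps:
Y = 46 (Y = 36 + 10 = 46)
u = 440 (u = (46 - 50)*(-110) = -4*(-110) = 440)
(-26396 + 18380)/(30678 + u) = (-26396 + 18380)/(30678 + 440) = -8016/31118 = -8016*1/31118 = -4008/15559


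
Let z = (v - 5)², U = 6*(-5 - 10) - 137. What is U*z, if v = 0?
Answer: -5675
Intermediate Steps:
U = -227 (U = 6*(-15) - 137 = -90 - 137 = -227)
z = 25 (z = (0 - 5)² = (-5)² = 25)
U*z = -227*25 = -5675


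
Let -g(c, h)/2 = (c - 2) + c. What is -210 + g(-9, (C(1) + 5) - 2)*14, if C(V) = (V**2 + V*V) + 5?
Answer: 350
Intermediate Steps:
C(V) = 5 + 2*V**2 (C(V) = (V**2 + V**2) + 5 = 2*V**2 + 5 = 5 + 2*V**2)
g(c, h) = 4 - 4*c (g(c, h) = -2*((c - 2) + c) = -2*((-2 + c) + c) = -2*(-2 + 2*c) = 4 - 4*c)
-210 + g(-9, (C(1) + 5) - 2)*14 = -210 + (4 - 4*(-9))*14 = -210 + (4 + 36)*14 = -210 + 40*14 = -210 + 560 = 350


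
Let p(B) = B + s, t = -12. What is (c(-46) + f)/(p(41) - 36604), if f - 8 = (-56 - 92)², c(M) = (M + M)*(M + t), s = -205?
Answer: -1703/2298 ≈ -0.74108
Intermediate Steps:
p(B) = -205 + B (p(B) = B - 205 = -205 + B)
c(M) = 2*M*(-12 + M) (c(M) = (M + M)*(M - 12) = (2*M)*(-12 + M) = 2*M*(-12 + M))
f = 21912 (f = 8 + (-56 - 92)² = 8 + (-148)² = 8 + 21904 = 21912)
(c(-46) + f)/(p(41) - 36604) = (2*(-46)*(-12 - 46) + 21912)/((-205 + 41) - 36604) = (2*(-46)*(-58) + 21912)/(-164 - 36604) = (5336 + 21912)/(-36768) = 27248*(-1/36768) = -1703/2298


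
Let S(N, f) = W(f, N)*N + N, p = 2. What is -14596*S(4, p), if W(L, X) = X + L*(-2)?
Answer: -58384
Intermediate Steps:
W(L, X) = X - 2*L
S(N, f) = N + N*(N - 2*f) (S(N, f) = (N - 2*f)*N + N = N*(N - 2*f) + N = N + N*(N - 2*f))
-14596*S(4, p) = -58384*(1 + 4 - 2*2) = -58384*(1 + 4 - 4) = -58384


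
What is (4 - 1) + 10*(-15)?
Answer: -147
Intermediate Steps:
(4 - 1) + 10*(-15) = 3 - 150 = -147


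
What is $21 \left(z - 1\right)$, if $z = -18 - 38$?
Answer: $-1197$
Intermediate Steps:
$z = -56$
$21 \left(z - 1\right) = 21 \left(-56 - 1\right) = 21 \left(-57\right) = -1197$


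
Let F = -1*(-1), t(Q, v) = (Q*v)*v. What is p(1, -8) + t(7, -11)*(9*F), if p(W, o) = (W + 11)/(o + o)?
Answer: 30489/4 ≈ 7622.3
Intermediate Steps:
t(Q, v) = Q*v²
p(W, o) = (11 + W)/(2*o) (p(W, o) = (11 + W)/((2*o)) = (11 + W)*(1/(2*o)) = (11 + W)/(2*o))
F = 1
p(1, -8) + t(7, -11)*(9*F) = (½)*(11 + 1)/(-8) + (7*(-11)²)*(9*1) = (½)*(-⅛)*12 + (7*121)*9 = -¾ + 847*9 = -¾ + 7623 = 30489/4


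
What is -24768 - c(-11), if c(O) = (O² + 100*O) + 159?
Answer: -23948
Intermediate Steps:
c(O) = 159 + O² + 100*O
-24768 - c(-11) = -24768 - (159 + (-11)² + 100*(-11)) = -24768 - (159 + 121 - 1100) = -24768 - 1*(-820) = -24768 + 820 = -23948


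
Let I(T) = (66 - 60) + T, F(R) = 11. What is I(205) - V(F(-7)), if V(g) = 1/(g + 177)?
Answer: 39667/188 ≈ 210.99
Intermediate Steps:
I(T) = 6 + T
V(g) = 1/(177 + g)
I(205) - V(F(-7)) = (6 + 205) - 1/(177 + 11) = 211 - 1/188 = 39667/188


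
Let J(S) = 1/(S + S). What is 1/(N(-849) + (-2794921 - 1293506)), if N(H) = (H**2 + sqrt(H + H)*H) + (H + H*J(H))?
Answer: -13473898/45391377508993 + 3396*I*sqrt(1698)/45391377508993 ≈ -2.9684e-7 + 3.0829e-9*I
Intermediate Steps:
J(S) = 1/(2*S)
N(H) = 1/2 + H + H**2 + sqrt(2)*H**(3/2) (N(H) = (H**2 + sqrt(H + H)*H) + (H + H*(1/(2*H))) = (H**2 + sqrt(2*H)*H) + (H + 1/2) = (H**2 + (sqrt(2)*sqrt(H))*H) + (1/2 + H) = (H**2 + sqrt(2)*H**(3/2)) + (1/2 + H) = 1/2 + H + H**2 + sqrt(2)*H**(3/2))
1/(N(-849) + (-2794921 - 1293506)) = 1/((1/2 - 849 + (-849)**2 + sqrt(2)*(-849)**(3/2)) + (-2794921 - 1293506)) = 1/((1/2 - 849 + 720801 + sqrt(2)*(-849*I*sqrt(849))) - 4088427) = 1/((1/2 - 849 + 720801 - 849*I*sqrt(1698)) - 4088427) = 1/((1439905/2 - 849*I*sqrt(1698)) - 4088427) = 1/(-6736949/2 - 849*I*sqrt(1698))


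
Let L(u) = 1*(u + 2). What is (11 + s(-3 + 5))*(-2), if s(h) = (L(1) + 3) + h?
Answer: -38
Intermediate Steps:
L(u) = 2 + u (L(u) = 1*(2 + u) = 2 + u)
s(h) = 6 + h (s(h) = ((2 + 1) + 3) + h = (3 + 3) + h = 6 + h)
(11 + s(-3 + 5))*(-2) = (11 + (6 + (-3 + 5)))*(-2) = (11 + (6 + 2))*(-2) = (11 + 8)*(-2) = 19*(-2) = -38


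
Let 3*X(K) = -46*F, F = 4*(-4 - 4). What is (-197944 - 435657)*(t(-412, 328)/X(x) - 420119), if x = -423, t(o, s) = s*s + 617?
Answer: 391622800074565/1472 ≈ 2.6605e+11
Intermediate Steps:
F = -32 (F = 4*(-8) = -32)
t(o, s) = 617 + s² (t(o, s) = s² + 617 = 617 + s²)
X(K) = 1472/3 (X(K) = (-46*(-32))/3 = (⅓)*1472 = 1472/3)
(-197944 - 435657)*(t(-412, 328)/X(x) - 420119) = (-197944 - 435657)*((617 + 328²)/(1472/3) - 420119) = -633601*((617 + 107584)*(3/1472) - 420119) = -633601*(108201*(3/1472) - 420119) = -633601*(324603/1472 - 420119) = -633601*(-618090565/1472) = 391622800074565/1472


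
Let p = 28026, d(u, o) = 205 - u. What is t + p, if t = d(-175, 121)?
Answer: 28406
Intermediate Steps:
t = 380 (t = 205 - 1*(-175) = 205 + 175 = 380)
t + p = 380 + 28026 = 28406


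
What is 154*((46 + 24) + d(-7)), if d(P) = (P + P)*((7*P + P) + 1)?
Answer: 129360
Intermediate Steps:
d(P) = 2*P*(1 + 8*P) (d(P) = (2*P)*(8*P + 1) = (2*P)*(1 + 8*P) = 2*P*(1 + 8*P))
154*((46 + 24) + d(-7)) = 154*((46 + 24) + 2*(-7)*(1 + 8*(-7))) = 154*(70 + 2*(-7)*(1 - 56)) = 154*(70 + 2*(-7)*(-55)) = 154*(70 + 770) = 154*840 = 129360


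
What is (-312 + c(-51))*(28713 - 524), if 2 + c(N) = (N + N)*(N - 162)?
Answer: 603582868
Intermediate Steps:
c(N) = -2 + 2*N*(-162 + N) (c(N) = -2 + (N + N)*(N - 162) = -2 + (2*N)*(-162 + N) = -2 + 2*N*(-162 + N))
(-312 + c(-51))*(28713 - 524) = (-312 + (-2 - 324*(-51) + 2*(-51)²))*(28713 - 524) = (-312 + (-2 + 16524 + 2*2601))*28189 = (-312 + (-2 + 16524 + 5202))*28189 = (-312 + 21724)*28189 = 21412*28189 = 603582868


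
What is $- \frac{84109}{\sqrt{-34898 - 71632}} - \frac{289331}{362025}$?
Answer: $- \frac{289331}{362025} + \frac{84109 i \sqrt{106530}}{106530} \approx -0.7992 + 257.7 i$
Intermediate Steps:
$- \frac{84109}{\sqrt{-34898 - 71632}} - \frac{289331}{362025} = - \frac{84109}{\sqrt{-106530}} - \frac{289331}{362025} = - \frac{84109}{i \sqrt{106530}} - \frac{289331}{362025} = - 84109 \left(- \frac{i \sqrt{106530}}{106530}\right) - \frac{289331}{362025} = \frac{84109 i \sqrt{106530}}{106530} - \frac{289331}{362025} = - \frac{289331}{362025} + \frac{84109 i \sqrt{106530}}{106530}$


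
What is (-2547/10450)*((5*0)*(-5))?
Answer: 0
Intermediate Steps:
(-2547/10450)*((5*0)*(-5)) = (-2547*1/10450)*(0*(-5)) = -2547/10450*0 = 0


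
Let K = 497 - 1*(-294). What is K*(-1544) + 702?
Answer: -1220602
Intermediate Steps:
K = 791 (K = 497 + 294 = 791)
K*(-1544) + 702 = 791*(-1544) + 702 = -1221304 + 702 = -1220602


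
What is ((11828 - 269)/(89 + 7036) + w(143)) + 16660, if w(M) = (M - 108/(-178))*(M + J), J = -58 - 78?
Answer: 3734334542/211375 ≈ 17667.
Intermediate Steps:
J = -136
w(M) = (-136 + M)*(54/89 + M) (w(M) = (M - 108/(-178))*(M - 136) = (M - 108*(-1/178))*(-136 + M) = (M + 54/89)*(-136 + M) = (54/89 + M)*(-136 + M) = (-136 + M)*(54/89 + M))
((11828 - 269)/(89 + 7036) + w(143)) + 16660 = ((11828 - 269)/(89 + 7036) + (-7344/89 + 143**2 - 12050/89*143)) + 16660 = (11559/7125 + (-7344/89 + 20449 - 1723150/89)) + 16660 = (11559*(1/7125) + 89467/89) + 16660 = (3853/2375 + 89467/89) + 16660 = 212827042/211375 + 16660 = 3734334542/211375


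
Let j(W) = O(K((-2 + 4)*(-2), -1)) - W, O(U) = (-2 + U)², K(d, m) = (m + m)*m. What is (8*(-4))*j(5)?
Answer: 160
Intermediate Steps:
K(d, m) = 2*m² (K(d, m) = (2*m)*m = 2*m²)
j(W) = -W (j(W) = (-2 + 2*(-1)²)² - W = (-2 + 2*1)² - W = (-2 + 2)² - W = 0² - W = 0 - W = -W)
(8*(-4))*j(5) = (8*(-4))*(-1*5) = -32*(-5) = 160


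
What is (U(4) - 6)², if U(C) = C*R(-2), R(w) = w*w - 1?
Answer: 36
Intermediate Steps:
R(w) = -1 + w² (R(w) = w² - 1 = -1 + w²)
U(C) = 3*C (U(C) = C*(-1 + (-2)²) = C*(-1 + 4) = C*3 = 3*C)
(U(4) - 6)² = (3*4 - 6)² = (12 - 6)² = 6² = 36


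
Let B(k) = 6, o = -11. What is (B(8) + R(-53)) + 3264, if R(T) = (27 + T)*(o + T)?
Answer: 4934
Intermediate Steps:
R(T) = (-11 + T)*(27 + T) (R(T) = (27 + T)*(-11 + T) = (-11 + T)*(27 + T))
(B(8) + R(-53)) + 3264 = (6 + (-297 + (-53)² + 16*(-53))) + 3264 = (6 + (-297 + 2809 - 848)) + 3264 = (6 + 1664) + 3264 = 1670 + 3264 = 4934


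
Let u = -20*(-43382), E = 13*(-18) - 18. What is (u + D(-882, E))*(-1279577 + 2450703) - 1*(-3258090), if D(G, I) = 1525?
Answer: 1017904987880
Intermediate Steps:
E = -252 (E = -234 - 18 = -252)
u = 867640
(u + D(-882, E))*(-1279577 + 2450703) - 1*(-3258090) = (867640 + 1525)*(-1279577 + 2450703) - 1*(-3258090) = 869165*1171126 + 3258090 = 1017901729790 + 3258090 = 1017904987880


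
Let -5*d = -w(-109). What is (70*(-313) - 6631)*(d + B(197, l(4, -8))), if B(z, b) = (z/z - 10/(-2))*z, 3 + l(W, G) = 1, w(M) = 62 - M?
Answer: -173557821/5 ≈ -3.4712e+7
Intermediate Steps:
l(W, G) = -2 (l(W, G) = -3 + 1 = -2)
d = 171/5 (d = -(-1)*(62 - 1*(-109))/5 = -(-1)*(62 + 109)/5 = -(-1)*171/5 = -⅕*(-171) = 171/5 ≈ 34.200)
B(z, b) = 6*z (B(z, b) = (1 - 10*(-½))*z = (1 + 5)*z = 6*z)
(70*(-313) - 6631)*(d + B(197, l(4, -8))) = (70*(-313) - 6631)*(171/5 + 6*197) = (-21910 - 6631)*(171/5 + 1182) = -28541*6081/5 = -173557821/5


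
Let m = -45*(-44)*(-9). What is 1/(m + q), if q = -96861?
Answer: -1/114681 ≈ -8.7198e-6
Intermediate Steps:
m = -17820 (m = 1980*(-9) = -17820)
1/(m + q) = 1/(-17820 - 96861) = 1/(-114681) = -1/114681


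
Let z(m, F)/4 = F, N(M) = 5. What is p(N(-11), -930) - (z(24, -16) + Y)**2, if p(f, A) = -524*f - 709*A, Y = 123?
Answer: 653269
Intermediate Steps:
z(m, F) = 4*F
p(f, A) = -709*A - 524*f
p(N(-11), -930) - (z(24, -16) + Y)**2 = (-709*(-930) - 524*5) - (4*(-16) + 123)**2 = (659370 - 2620) - (-64 + 123)**2 = 656750 - 1*59**2 = 656750 - 1*3481 = 656750 - 3481 = 653269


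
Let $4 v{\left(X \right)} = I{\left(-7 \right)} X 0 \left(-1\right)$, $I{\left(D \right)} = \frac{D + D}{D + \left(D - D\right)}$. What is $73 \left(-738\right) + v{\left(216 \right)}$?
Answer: $-53874$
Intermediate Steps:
$I{\left(D \right)} = 2$ ($I{\left(D \right)} = \frac{2 D}{D + 0} = \frac{2 D}{D} = 2$)
$v{\left(X \right)} = 0$ ($v{\left(X \right)} = \frac{2 X 0 \left(-1\right)}{4} = \frac{2 \cdot 0 \left(-1\right)}{4} = \frac{2 \cdot 0}{4} = \frac{1}{4} \cdot 0 = 0$)
$73 \left(-738\right) + v{\left(216 \right)} = 73 \left(-738\right) + 0 = -53874 + 0 = -53874$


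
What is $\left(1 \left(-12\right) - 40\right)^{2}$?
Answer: $2704$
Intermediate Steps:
$\left(1 \left(-12\right) - 40\right)^{2} = \left(-12 - 40\right)^{2} = \left(-52\right)^{2} = 2704$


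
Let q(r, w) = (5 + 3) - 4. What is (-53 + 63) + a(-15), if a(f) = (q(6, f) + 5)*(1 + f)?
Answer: -116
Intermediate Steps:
q(r, w) = 4 (q(r, w) = 8 - 4 = 4)
a(f) = 9 + 9*f (a(f) = (4 + 5)*(1 + f) = 9*(1 + f) = 9 + 9*f)
(-53 + 63) + a(-15) = (-53 + 63) + (9 + 9*(-15)) = 10 + (9 - 135) = 10 - 126 = -116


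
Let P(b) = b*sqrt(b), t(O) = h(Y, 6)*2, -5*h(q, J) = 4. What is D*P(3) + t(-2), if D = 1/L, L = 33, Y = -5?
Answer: -8/5 + sqrt(3)/11 ≈ -1.4425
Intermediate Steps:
h(q, J) = -4/5 (h(q, J) = -1/5*4 = -4/5)
t(O) = -8/5 (t(O) = -4/5*2 = -8/5)
D = 1/33 ≈ 0.030303
P(b) = b**(3/2)
D*P(3) + t(-2) = 3**(3/2)/33 - 8/5 = (3*sqrt(3))/33 - 8/5 = sqrt(3)/11 - 8/5 = -8/5 + sqrt(3)/11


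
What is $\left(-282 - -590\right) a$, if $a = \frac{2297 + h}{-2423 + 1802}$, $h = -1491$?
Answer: $- \frac{248248}{621} \approx -399.76$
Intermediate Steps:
$a = - \frac{806}{621}$ ($a = \frac{2297 - 1491}{-2423 + 1802} = \frac{806}{-621} = 806 \left(- \frac{1}{621}\right) = - \frac{806}{621} \approx -1.2979$)
$\left(-282 - -590\right) a = \left(-282 - -590\right) \left(- \frac{806}{621}\right) = \left(-282 + 590\right) \left(- \frac{806}{621}\right) = 308 \left(- \frac{806}{621}\right) = - \frac{248248}{621}$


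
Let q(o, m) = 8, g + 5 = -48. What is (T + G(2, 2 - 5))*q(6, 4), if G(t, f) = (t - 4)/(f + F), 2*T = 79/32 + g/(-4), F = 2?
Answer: 631/8 ≈ 78.875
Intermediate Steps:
g = -53 (g = -5 - 48 = -53)
T = 503/64 (T = (79/32 - 53/(-4))/2 = (79*(1/32) - 53*(-¼))/2 = (79/32 + 53/4)/2 = (½)*(503/32) = 503/64 ≈ 7.8594)
G(t, f) = (-4 + t)/(2 + f) (G(t, f) = (t - 4)/(f + 2) = (-4 + t)/(2 + f))
(T + G(2, 2 - 5))*q(6, 4) = (503/64 + (-4 + 2)/(2 + (2 - 5)))*8 = (503/64 - 2/(2 - 3))*8 = (503/64 - 2/(-1))*8 = (503/64 - 1*(-2))*8 = (503/64 + 2)*8 = (631/64)*8 = 631/8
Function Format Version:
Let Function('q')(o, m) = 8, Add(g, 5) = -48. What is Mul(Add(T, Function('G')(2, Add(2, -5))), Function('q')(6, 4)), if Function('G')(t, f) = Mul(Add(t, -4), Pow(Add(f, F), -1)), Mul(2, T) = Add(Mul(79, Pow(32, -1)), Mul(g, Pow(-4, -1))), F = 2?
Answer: Rational(631, 8) ≈ 78.875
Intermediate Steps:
g = -53 (g = Add(-5, -48) = -53)
T = Rational(503, 64) (T = Mul(Rational(1, 2), Add(Mul(79, Pow(32, -1)), Mul(-53, Pow(-4, -1)))) = Mul(Rational(1, 2), Add(Mul(79, Rational(1, 32)), Mul(-53, Rational(-1, 4)))) = Mul(Rational(1, 2), Add(Rational(79, 32), Rational(53, 4))) = Mul(Rational(1, 2), Rational(503, 32)) = Rational(503, 64) ≈ 7.8594)
Function('G')(t, f) = Mul(Pow(Add(2, f), -1), Add(-4, t)) (Function('G')(t, f) = Mul(Add(t, -4), Pow(Add(f, 2), -1)) = Mul(Add(-4, t), Pow(Add(2, f), -1)) = Mul(Pow(Add(2, f), -1), Add(-4, t)))
Mul(Add(T, Function('G')(2, Add(2, -5))), Function('q')(6, 4)) = Mul(Add(Rational(503, 64), Mul(Pow(Add(2, Add(2, -5)), -1), Add(-4, 2))), 8) = Mul(Add(Rational(503, 64), Mul(Pow(Add(2, -3), -1), -2)), 8) = Mul(Add(Rational(503, 64), Mul(Pow(-1, -1), -2)), 8) = Mul(Add(Rational(503, 64), Mul(-1, -2)), 8) = Mul(Add(Rational(503, 64), 2), 8) = Mul(Rational(631, 64), 8) = Rational(631, 8)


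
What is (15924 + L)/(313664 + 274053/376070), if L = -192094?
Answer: -66252251900/117959894533 ≈ -0.56165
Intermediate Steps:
(15924 + L)/(313664 + 274053/376070) = (15924 - 192094)/(313664 + 274053/376070) = -176170/(313664 + 274053*(1/376070)) = -176170/(313664 + 274053/376070) = -176170/117959894533/376070 = -176170*376070/117959894533 = -66252251900/117959894533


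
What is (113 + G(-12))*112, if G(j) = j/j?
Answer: 12768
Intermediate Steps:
G(j) = 1
(113 + G(-12))*112 = (113 + 1)*112 = 114*112 = 12768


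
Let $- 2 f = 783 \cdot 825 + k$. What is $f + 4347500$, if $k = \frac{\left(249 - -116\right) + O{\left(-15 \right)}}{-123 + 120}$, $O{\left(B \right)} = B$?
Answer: $\frac{24147425}{6} \approx 4.0246 \cdot 10^{6}$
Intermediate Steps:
$k = - \frac{350}{3}$ ($k = \frac{\left(249 - -116\right) - 15}{-123 + 120} = \frac{\left(249 + 116\right) - 15}{-3} = \left(365 - 15\right) \left(- \frac{1}{3}\right) = 350 \left(- \frac{1}{3}\right) = - \frac{350}{3} \approx -116.67$)
$f = - \frac{1937575}{6}$ ($f = - \frac{783 \cdot 825 - \frac{350}{3}}{2} = - \frac{645975 - \frac{350}{3}}{2} = \left(- \frac{1}{2}\right) \frac{1937575}{3} = - \frac{1937575}{6} \approx -3.2293 \cdot 10^{5}$)
$f + 4347500 = - \frac{1937575}{6} + 4347500 = \frac{24147425}{6}$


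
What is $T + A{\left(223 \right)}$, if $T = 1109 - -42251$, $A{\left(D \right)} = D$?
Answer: $43583$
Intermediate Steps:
$T = 43360$ ($T = 1109 + 42251 = 43360$)
$T + A{\left(223 \right)} = 43360 + 223 = 43583$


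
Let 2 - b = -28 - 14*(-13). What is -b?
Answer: 152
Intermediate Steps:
b = -152 (b = 2 - (-28 - 14*(-13)) = 2 - (-28 + 182) = 2 - 1*154 = 2 - 154 = -152)
-b = -1*(-152) = 152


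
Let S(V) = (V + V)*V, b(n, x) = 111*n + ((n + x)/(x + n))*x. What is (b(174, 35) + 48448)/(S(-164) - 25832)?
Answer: 22599/9320 ≈ 2.4248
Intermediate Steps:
b(n, x) = x + 111*n (b(n, x) = 111*n + ((n + x)/(n + x))*x = 111*n + 1*x = 111*n + x = x + 111*n)
S(V) = 2*V² (S(V) = (2*V)*V = 2*V²)
(b(174, 35) + 48448)/(S(-164) - 25832) = ((35 + 111*174) + 48448)/(2*(-164)² - 25832) = ((35 + 19314) + 48448)/(2*26896 - 25832) = (19349 + 48448)/(53792 - 25832) = 67797/27960 = 67797*(1/27960) = 22599/9320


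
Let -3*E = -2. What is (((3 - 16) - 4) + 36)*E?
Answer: 38/3 ≈ 12.667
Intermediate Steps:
E = 2/3 (E = -1/3*(-2) = 2/3 ≈ 0.66667)
(((3 - 16) - 4) + 36)*E = (((3 - 16) - 4) + 36)*(2/3) = ((-13 - 4) + 36)*(2/3) = (-17 + 36)*(2/3) = 19*(2/3) = 38/3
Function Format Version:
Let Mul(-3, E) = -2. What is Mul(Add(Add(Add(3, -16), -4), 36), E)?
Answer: Rational(38, 3) ≈ 12.667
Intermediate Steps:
E = Rational(2, 3) (E = Mul(Rational(-1, 3), -2) = Rational(2, 3) ≈ 0.66667)
Mul(Add(Add(Add(3, -16), -4), 36), E) = Mul(Add(Add(Add(3, -16), -4), 36), Rational(2, 3)) = Mul(Add(Add(-13, -4), 36), Rational(2, 3)) = Mul(Add(-17, 36), Rational(2, 3)) = Mul(19, Rational(2, 3)) = Rational(38, 3)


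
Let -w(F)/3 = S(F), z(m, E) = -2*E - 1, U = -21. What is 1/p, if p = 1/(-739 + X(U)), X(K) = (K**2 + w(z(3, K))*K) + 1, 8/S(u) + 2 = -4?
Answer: -381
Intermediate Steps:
S(u) = -4/3 (S(u) = 8/(-2 - 4) = 8/(-6) = 8*(-1/6) = -4/3)
z(m, E) = -1 - 2*E
w(F) = 4 (w(F) = -3*(-4/3) = 4)
X(K) = 1 + K**2 + 4*K (X(K) = (K**2 + 4*K) + 1 = 1 + K**2 + 4*K)
p = -1/381 (p = 1/(-739 + (1 + (-21)**2 + 4*(-21))) = 1/(-739 + (1 + 441 - 84)) = 1/(-739 + 358) = 1/(-381) = -1/381 ≈ -0.0026247)
1/p = 1/(-1/381) = -381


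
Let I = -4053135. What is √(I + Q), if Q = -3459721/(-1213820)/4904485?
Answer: I*√1436436620800027633782328253233/595316198270 ≈ 2013.2*I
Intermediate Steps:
Q = 3459721/5953161982700 (Q = -3459721*(-1/1213820)*(1/4904485) = (3459721/1213820)*(1/4904485) = 3459721/5953161982700 ≈ 5.8116e-7)
√(I + Q) = √(-4053135 + 3459721/5953161982700) = √(-24128969192747304779/5953161982700) = I*√1436436620800027633782328253233/595316198270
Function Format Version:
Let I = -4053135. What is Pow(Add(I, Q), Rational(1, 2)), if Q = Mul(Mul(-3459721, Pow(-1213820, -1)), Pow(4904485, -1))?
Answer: Mul(Rational(1, 595316198270), I, Pow(1436436620800027633782328253233, Rational(1, 2))) ≈ Mul(2013.2, I)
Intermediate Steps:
Q = Rational(3459721, 5953161982700) (Q = Mul(Mul(-3459721, Rational(-1, 1213820)), Rational(1, 4904485)) = Mul(Rational(3459721, 1213820), Rational(1, 4904485)) = Rational(3459721, 5953161982700) ≈ 5.8116e-7)
Pow(Add(I, Q), Rational(1, 2)) = Pow(Add(-4053135, Rational(3459721, 5953161982700)), Rational(1, 2)) = Pow(Rational(-24128969192747304779, 5953161982700), Rational(1, 2)) = Mul(Rational(1, 595316198270), I, Pow(1436436620800027633782328253233, Rational(1, 2)))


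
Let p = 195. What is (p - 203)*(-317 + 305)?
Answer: 96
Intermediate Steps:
(p - 203)*(-317 + 305) = (195 - 203)*(-317 + 305) = -8*(-12) = 96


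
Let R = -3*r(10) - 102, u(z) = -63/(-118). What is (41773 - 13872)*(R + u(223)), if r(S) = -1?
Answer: -324181719/118 ≈ -2.7473e+6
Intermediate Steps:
u(z) = 63/118 (u(z) = -63*(-1/118) = 63/118)
R = -99 (R = -3*(-1) - 102 = 3 - 102 = -99)
(41773 - 13872)*(R + u(223)) = (41773 - 13872)*(-99 + 63/118) = 27901*(-11619/118) = -324181719/118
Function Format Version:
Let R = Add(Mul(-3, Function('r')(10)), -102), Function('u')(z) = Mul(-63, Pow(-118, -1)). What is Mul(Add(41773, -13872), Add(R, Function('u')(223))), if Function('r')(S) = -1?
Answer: Rational(-324181719, 118) ≈ -2.7473e+6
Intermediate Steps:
Function('u')(z) = Rational(63, 118) (Function('u')(z) = Mul(-63, Rational(-1, 118)) = Rational(63, 118))
R = -99 (R = Add(Mul(-3, -1), -102) = Add(3, -102) = -99)
Mul(Add(41773, -13872), Add(R, Function('u')(223))) = Mul(Add(41773, -13872), Add(-99, Rational(63, 118))) = Mul(27901, Rational(-11619, 118)) = Rational(-324181719, 118)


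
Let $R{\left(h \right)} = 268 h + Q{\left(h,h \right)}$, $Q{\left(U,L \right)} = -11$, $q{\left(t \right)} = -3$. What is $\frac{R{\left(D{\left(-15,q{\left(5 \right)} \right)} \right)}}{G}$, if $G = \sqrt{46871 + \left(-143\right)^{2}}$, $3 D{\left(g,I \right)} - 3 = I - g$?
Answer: $\frac{443 \sqrt{1870}}{3740} \approx 5.1222$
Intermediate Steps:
$D{\left(g,I \right)} = 1 - \frac{g}{3} + \frac{I}{3}$ ($D{\left(g,I \right)} = 1 + \frac{I - g}{3} = 1 + \left(- \frac{g}{3} + \frac{I}{3}\right) = 1 - \frac{g}{3} + \frac{I}{3}$)
$G = 6 \sqrt{1870}$ ($G = \sqrt{46871 + 20449} = \sqrt{67320} = 6 \sqrt{1870} \approx 259.46$)
$R{\left(h \right)} = -11 + 268 h$ ($R{\left(h \right)} = 268 h - 11 = -11 + 268 h$)
$\frac{R{\left(D{\left(-15,q{\left(5 \right)} \right)} \right)}}{G} = \frac{-11 + 268 \left(1 - -5 + \frac{1}{3} \left(-3\right)\right)}{6 \sqrt{1870}} = \left(-11 + 268 \left(1 + 5 - 1\right)\right) \frac{\sqrt{1870}}{11220} = \left(-11 + 268 \cdot 5\right) \frac{\sqrt{1870}}{11220} = \left(-11 + 1340\right) \frac{\sqrt{1870}}{11220} = 1329 \frac{\sqrt{1870}}{11220} = \frac{443 \sqrt{1870}}{3740}$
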